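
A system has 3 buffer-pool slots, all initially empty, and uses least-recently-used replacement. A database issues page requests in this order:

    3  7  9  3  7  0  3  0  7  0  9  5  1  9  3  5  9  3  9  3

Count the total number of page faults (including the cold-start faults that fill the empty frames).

9

3: fault, frames (3)
7: fault, frames (3 7)
9: fault, frames (3 7 9)
3: hit
7: hit
0: fault, evict 9, frames (3 7 0)
3: hit
0: hit
7: hit
0: hit
9: fault, evict 3, frames (7 0 9)
5: fault, evict 7, frames (0 9 5)
1: fault, evict 0, frames (9 5 1)
9: hit
3: fault, evict 5, frames (1 9 3)
5: fault, evict 1, frames (9 3 5)
9: hit
3: hit
9: hit
3: hit
Page faults: 9.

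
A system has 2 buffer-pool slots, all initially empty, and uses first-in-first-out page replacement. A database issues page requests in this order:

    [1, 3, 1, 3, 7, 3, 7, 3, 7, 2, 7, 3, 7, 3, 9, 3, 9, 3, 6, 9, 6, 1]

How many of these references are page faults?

11

1: fault, frames {1}
3: fault, frames {1,3}
1: hit
3: hit
7: fault, evict 1, frames {3,7}
3: hit
7: hit
3: hit
7: hit
2: fault, evict 3, frames {7,2}
7: hit
3: fault, evict 7, frames {2,3}
7: fault, evict 2, frames {3,7}
3: hit
9: fault, evict 3, frames {7,9}
3: fault, evict 7, frames {9,3}
9: hit
3: hit
6: fault, evict 9, frames {3,6}
9: fault, evict 3, frames {6,9}
6: hit
1: fault, evict 6, frames {9,1}
Page faults: 11.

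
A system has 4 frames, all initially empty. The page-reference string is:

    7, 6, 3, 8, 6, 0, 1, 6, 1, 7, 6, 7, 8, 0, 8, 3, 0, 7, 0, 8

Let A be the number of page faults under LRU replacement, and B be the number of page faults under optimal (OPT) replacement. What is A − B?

Under LRU: F F F F . F F . . F . . F F . F . . . . → 10 faults.
Under OPT: F F F F . F F . . . . . . F . F . . . . → 8 faults.
A − B = 10 − 8 = 2.

2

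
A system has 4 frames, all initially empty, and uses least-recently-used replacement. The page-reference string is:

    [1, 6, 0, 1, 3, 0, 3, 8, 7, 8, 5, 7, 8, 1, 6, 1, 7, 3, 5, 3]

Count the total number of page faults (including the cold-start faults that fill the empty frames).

11

1: miss, frames (1)
6: miss, frames (1 6)
0: miss, frames (1 6 0)
1: hit
3: miss, frames (6 0 1 3)
0: hit
3: hit
8: miss, evict 6, frames (1 0 3 8)
7: miss, evict 1, frames (0 3 8 7)
8: hit
5: miss, evict 0, frames (3 7 8 5)
7: hit
8: hit
1: miss, evict 3, frames (5 7 8 1)
6: miss, evict 5, frames (7 8 1 6)
1: hit
7: hit
3: miss, evict 8, frames (6 1 7 3)
5: miss, evict 6, frames (1 7 3 5)
3: hit
Page faults: 11.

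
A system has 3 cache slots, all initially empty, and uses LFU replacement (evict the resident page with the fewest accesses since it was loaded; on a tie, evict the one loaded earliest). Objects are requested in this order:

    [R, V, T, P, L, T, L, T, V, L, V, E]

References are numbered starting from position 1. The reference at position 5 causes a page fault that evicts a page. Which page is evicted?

pos 1: R → fault, frames {R}
pos 2: V → fault, frames {R,V}
pos 3: T → fault, frames {R,V,T}
pos 4: P → fault, evict R, frames {V,T,P}
pos 5: L → fault, evict V, frames {T,P,L}
At position 5, page V is evicted.

V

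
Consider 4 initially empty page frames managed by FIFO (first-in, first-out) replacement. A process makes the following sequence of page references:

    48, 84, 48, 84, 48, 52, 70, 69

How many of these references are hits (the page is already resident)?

3

48 -> fault, frames {48}
84 -> fault, frames {48,84}
48 -> hit
84 -> hit
48 -> hit
52 -> fault, frames {48,84,52}
70 -> fault, frames {48,84,52,70}
69 -> fault, evict 48, frames {84,52,70,69}
Hits: 3.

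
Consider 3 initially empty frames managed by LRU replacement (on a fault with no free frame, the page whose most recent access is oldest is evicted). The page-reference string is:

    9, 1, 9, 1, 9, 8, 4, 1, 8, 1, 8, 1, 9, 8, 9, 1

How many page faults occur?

9 → miss, frames {9}
1 → miss, frames {9,1}
9 → hit
1 → hit
9 → hit
8 → miss, frames {1,9,8}
4 → miss, evict 1, frames {9,8,4}
1 → miss, evict 9, frames {8,4,1}
8 → hit
1 → hit
8 → hit
1 → hit
9 → miss, evict 4, frames {8,1,9}
8 → hit
9 → hit
1 → hit
Page faults: 6.

6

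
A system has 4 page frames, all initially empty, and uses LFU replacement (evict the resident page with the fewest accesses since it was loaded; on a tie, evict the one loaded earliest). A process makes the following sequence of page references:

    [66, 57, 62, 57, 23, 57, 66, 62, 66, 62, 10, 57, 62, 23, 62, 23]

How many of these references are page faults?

6

66: miss, frames (66)
57: miss, frames (66 57)
62: miss, frames (66 57 62)
57: hit
23: miss, frames (66 57 62 23)
57: hit
66: hit
62: hit
66: hit
62: hit
10: miss, evict 23, frames (66 57 62 10)
57: hit
62: hit
23: miss, evict 10, frames (66 57 62 23)
62: hit
23: hit
Page faults: 6.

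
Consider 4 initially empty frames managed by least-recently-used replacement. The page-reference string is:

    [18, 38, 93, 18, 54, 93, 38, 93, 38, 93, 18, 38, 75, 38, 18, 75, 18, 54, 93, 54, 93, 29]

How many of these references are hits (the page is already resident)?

14

18 → fault, frames (18)
38 → fault, frames (18 38)
93 → fault, frames (18 38 93)
18 → hit
54 → fault, frames (38 93 18 54)
93 → hit
38 → hit
93 → hit
38 → hit
93 → hit
18 → hit
38 → hit
75 → fault, evict 54, frames (93 18 38 75)
38 → hit
18 → hit
75 → hit
18 → hit
54 → fault, evict 93, frames (38 75 18 54)
93 → fault, evict 38, frames (75 18 54 93)
54 → hit
93 → hit
29 → fault, evict 75, frames (18 54 93 29)
Hits: 14.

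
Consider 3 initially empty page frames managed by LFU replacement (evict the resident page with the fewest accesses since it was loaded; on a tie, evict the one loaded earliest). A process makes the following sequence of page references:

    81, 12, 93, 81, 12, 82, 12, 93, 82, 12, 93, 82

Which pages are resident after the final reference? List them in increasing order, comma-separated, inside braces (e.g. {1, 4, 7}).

{12, 81, 82}

81: fault, frames (81)
12: fault, frames (81 12)
93: fault, frames (81 12 93)
81: hit
12: hit
82: fault, evict 93, frames (81 12 82)
12: hit
93: fault, evict 82, frames (81 12 93)
82: fault, evict 93, frames (81 12 82)
12: hit
93: fault, evict 82, frames (81 12 93)
82: fault, evict 93, frames (81 12 82)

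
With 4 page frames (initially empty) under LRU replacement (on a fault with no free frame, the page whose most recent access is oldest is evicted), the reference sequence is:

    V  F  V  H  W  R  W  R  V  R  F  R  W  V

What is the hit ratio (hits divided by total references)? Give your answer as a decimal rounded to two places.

0.57

V -> fault, frames [V]
F -> fault, frames [V, F]
V -> hit
H -> fault, frames [F, V, H]
W -> fault, frames [F, V, H, W]
R -> fault, evict F, frames [V, H, W, R]
W -> hit
R -> hit
V -> hit
R -> hit
F -> fault, evict H, frames [W, V, R, F]
R -> hit
W -> hit
V -> hit
Hits: 8 of 14 references → 8/14 = 0.5714.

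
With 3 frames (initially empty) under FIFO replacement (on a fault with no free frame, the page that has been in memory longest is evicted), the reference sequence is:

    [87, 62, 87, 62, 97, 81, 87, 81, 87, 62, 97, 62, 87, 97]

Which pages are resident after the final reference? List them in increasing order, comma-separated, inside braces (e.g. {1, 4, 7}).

{62, 87, 97}

87 → miss, frames (87)
62 → miss, frames (87 62)
87 → hit
62 → hit
97 → miss, frames (87 62 97)
81 → miss, evict 87, frames (62 97 81)
87 → miss, evict 62, frames (97 81 87)
81 → hit
87 → hit
62 → miss, evict 97, frames (81 87 62)
97 → miss, evict 81, frames (87 62 97)
62 → hit
87 → hit
97 → hit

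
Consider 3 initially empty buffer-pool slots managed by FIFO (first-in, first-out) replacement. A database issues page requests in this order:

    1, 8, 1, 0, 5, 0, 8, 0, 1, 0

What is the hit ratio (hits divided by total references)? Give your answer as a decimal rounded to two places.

0.50

1 -> fault, frames {1}
8 -> fault, frames {1,8}
1 -> hit
0 -> fault, frames {1,8,0}
5 -> fault, evict 1, frames {8,0,5}
0 -> hit
8 -> hit
0 -> hit
1 -> fault, evict 8, frames {0,5,1}
0 -> hit
Hits: 5 of 10 references → 5/10 = 0.5000.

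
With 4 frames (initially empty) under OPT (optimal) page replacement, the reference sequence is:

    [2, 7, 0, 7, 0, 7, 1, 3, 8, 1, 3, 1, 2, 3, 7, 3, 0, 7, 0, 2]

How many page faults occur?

2: miss, frames (2)
7: miss, frames (2 7)
0: miss, frames (2 7 0)
7: hit
0: hit
7: hit
1: miss, frames (2 7 0 1)
3: miss, evict 0, frames (2 7 1 3)
8: miss, evict 7, frames (2 1 3 8)
1: hit
3: hit
1: hit
2: hit
3: hit
7: miss, evict 8, frames (2 1 3 7)
3: hit
0: miss, evict 3, frames (2 1 7 0)
7: hit
0: hit
2: hit
Page faults: 8.

8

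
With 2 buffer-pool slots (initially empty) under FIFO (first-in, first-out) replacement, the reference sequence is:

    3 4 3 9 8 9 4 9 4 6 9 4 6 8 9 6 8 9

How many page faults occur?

3 -> fault, frames (3)
4 -> fault, frames (3 4)
3 -> hit
9 -> fault, evict 3, frames (4 9)
8 -> fault, evict 4, frames (9 8)
9 -> hit
4 -> fault, evict 9, frames (8 4)
9 -> fault, evict 8, frames (4 9)
4 -> hit
6 -> fault, evict 4, frames (9 6)
9 -> hit
4 -> fault, evict 9, frames (6 4)
6 -> hit
8 -> fault, evict 6, frames (4 8)
9 -> fault, evict 4, frames (8 9)
6 -> fault, evict 8, frames (9 6)
8 -> fault, evict 9, frames (6 8)
9 -> fault, evict 6, frames (8 9)
Page faults: 13.

13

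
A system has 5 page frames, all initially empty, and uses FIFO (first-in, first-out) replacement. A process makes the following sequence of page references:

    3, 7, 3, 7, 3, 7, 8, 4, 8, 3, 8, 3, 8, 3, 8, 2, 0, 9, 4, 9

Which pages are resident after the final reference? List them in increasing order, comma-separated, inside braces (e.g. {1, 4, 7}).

{0, 2, 4, 8, 9}

3 -> miss, frames [3]
7 -> miss, frames [3, 7]
3 -> hit
7 -> hit
3 -> hit
7 -> hit
8 -> miss, frames [3, 7, 8]
4 -> miss, frames [3, 7, 8, 4]
8 -> hit
3 -> hit
8 -> hit
3 -> hit
8 -> hit
3 -> hit
8 -> hit
2 -> miss, frames [3, 7, 8, 4, 2]
0 -> miss, evict 3, frames [7, 8, 4, 2, 0]
9 -> miss, evict 7, frames [8, 4, 2, 0, 9]
4 -> hit
9 -> hit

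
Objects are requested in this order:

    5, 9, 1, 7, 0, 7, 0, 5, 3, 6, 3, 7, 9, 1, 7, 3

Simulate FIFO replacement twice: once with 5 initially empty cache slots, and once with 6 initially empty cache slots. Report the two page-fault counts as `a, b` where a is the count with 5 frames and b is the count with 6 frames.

10, 7

5 frames: F F F F F . . . F F . . F F F . → 10 faults.
6 frames: F F F F F . . . F F . . . . . . → 7 faults.
7 < 10: adding a frame reduced faults, as is typical.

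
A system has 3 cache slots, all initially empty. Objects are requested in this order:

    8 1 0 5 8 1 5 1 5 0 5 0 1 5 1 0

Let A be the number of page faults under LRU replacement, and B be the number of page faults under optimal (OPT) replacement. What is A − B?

2

Under LRU: F F F F F F . . . F . . . . . . → 7 faults.
Under OPT: F F F F . . . . . F . . . . . . → 5 faults.
A − B = 7 − 5 = 2.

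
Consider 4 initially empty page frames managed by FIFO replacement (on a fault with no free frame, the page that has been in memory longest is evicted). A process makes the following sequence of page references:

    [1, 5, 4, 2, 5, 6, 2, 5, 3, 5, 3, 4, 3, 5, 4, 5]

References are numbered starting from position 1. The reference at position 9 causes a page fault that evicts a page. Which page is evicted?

5

pos 1: 1 → fault, frames (1)
pos 2: 5 → fault, frames (1 5)
pos 3: 4 → fault, frames (1 5 4)
pos 4: 2 → fault, frames (1 5 4 2)
pos 5: 5 → hit
pos 6: 6 → fault, evict 1, frames (5 4 2 6)
pos 7: 2 → hit
pos 8: 5 → hit
pos 9: 3 → fault, evict 5, frames (4 2 6 3)
At position 9, page 5 is evicted.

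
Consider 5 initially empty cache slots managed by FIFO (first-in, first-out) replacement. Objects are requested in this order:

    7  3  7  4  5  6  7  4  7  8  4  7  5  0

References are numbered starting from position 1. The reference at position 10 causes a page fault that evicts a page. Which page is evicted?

pos 1: 7: fault, frames [7]
pos 2: 3: fault, frames [7, 3]
pos 3: 7: hit
pos 4: 4: fault, frames [7, 3, 4]
pos 5: 5: fault, frames [7, 3, 4, 5]
pos 6: 6: fault, frames [7, 3, 4, 5, 6]
pos 7: 7: hit
pos 8: 4: hit
pos 9: 7: hit
pos 10: 8: fault, evict 7, frames [3, 4, 5, 6, 8]
At position 10, page 7 is evicted.

7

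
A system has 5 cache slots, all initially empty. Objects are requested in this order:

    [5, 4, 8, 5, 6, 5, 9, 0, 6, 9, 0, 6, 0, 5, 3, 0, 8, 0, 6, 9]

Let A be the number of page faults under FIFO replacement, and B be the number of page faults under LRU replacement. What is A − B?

2

Under FIFO: F F F . F . F F . . . . . F F . F . F F → 11 faults.
Under LRU: F F F . F . F F . . . . . . F . F . . F → 9 faults.
A − B = 11 − 9 = 2.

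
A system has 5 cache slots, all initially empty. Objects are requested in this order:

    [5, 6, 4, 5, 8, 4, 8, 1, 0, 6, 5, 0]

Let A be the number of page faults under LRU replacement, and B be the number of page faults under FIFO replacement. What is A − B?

1

Under LRU: F F F . F . . F F F F . → 8 faults.
Under FIFO: F F F . F . . F F . F . → 7 faults.
A − B = 8 − 7 = 1.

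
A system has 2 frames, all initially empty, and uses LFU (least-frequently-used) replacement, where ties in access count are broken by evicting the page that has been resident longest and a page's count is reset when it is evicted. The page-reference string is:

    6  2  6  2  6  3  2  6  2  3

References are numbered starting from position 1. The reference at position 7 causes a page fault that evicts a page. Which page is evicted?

pos 1: 6: miss, frames (6)
pos 2: 2: miss, frames (6 2)
pos 3: 6: hit
pos 4: 2: hit
pos 5: 6: hit
pos 6: 3: miss, evict 2, frames (6 3)
pos 7: 2: miss, evict 3, frames (6 2)
At position 7, page 3 is evicted.

3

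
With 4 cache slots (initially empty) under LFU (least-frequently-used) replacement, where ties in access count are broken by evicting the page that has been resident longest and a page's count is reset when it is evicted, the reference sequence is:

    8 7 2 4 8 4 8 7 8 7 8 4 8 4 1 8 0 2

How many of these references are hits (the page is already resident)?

8 -> miss, frames {8}
7 -> miss, frames {8,7}
2 -> miss, frames {8,7,2}
4 -> miss, frames {8,7,2,4}
8 -> hit
4 -> hit
8 -> hit
7 -> hit
8 -> hit
7 -> hit
8 -> hit
4 -> hit
8 -> hit
4 -> hit
1 -> miss, evict 2, frames {8,7,4,1}
8 -> hit
0 -> miss, evict 1, frames {8,7,4,0}
2 -> miss, evict 0, frames {8,7,4,2}
Hits: 11.

11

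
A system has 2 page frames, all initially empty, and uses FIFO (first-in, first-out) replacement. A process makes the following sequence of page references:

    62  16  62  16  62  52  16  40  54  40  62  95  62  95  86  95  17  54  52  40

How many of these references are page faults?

12

62: miss, frames [62]
16: miss, frames [62, 16]
62: hit
16: hit
62: hit
52: miss, evict 62, frames [16, 52]
16: hit
40: miss, evict 16, frames [52, 40]
54: miss, evict 52, frames [40, 54]
40: hit
62: miss, evict 40, frames [54, 62]
95: miss, evict 54, frames [62, 95]
62: hit
95: hit
86: miss, evict 62, frames [95, 86]
95: hit
17: miss, evict 95, frames [86, 17]
54: miss, evict 86, frames [17, 54]
52: miss, evict 17, frames [54, 52]
40: miss, evict 54, frames [52, 40]
Page faults: 12.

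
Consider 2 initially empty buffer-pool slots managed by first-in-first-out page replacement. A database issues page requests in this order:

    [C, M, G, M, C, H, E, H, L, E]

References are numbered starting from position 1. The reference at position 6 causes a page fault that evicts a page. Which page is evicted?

G

pos 1: C → fault, frames (C)
pos 2: M → fault, frames (C M)
pos 3: G → fault, evict C, frames (M G)
pos 4: M → hit
pos 5: C → fault, evict M, frames (G C)
pos 6: H → fault, evict G, frames (C H)
At position 6, page G is evicted.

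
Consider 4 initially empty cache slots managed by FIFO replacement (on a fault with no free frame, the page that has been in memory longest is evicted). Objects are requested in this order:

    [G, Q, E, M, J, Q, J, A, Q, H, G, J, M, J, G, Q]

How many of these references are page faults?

12

G → fault, frames [G]
Q → fault, frames [G, Q]
E → fault, frames [G, Q, E]
M → fault, frames [G, Q, E, M]
J → fault, evict G, frames [Q, E, M, J]
Q → hit
J → hit
A → fault, evict Q, frames [E, M, J, A]
Q → fault, evict E, frames [M, J, A, Q]
H → fault, evict M, frames [J, A, Q, H]
G → fault, evict J, frames [A, Q, H, G]
J → fault, evict A, frames [Q, H, G, J]
M → fault, evict Q, frames [H, G, J, M]
J → hit
G → hit
Q → fault, evict H, frames [G, J, M, Q]
Page faults: 12.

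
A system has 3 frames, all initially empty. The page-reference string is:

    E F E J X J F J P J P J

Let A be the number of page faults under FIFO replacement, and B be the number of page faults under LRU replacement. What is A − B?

Under FIFO: F F . F F . . . F . . . → 5 faults.
Under LRU: F F . F F . F . F . . . → 6 faults.
A − B = 5 − 6 = -1.

-1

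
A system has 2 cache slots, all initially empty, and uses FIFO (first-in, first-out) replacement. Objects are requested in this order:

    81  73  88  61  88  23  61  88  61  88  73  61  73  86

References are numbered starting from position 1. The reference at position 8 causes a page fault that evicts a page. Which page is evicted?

pos 1: 81 -> fault, frames (81)
pos 2: 73 -> fault, frames (81 73)
pos 3: 88 -> fault, evict 81, frames (73 88)
pos 4: 61 -> fault, evict 73, frames (88 61)
pos 5: 88 -> hit
pos 6: 23 -> fault, evict 88, frames (61 23)
pos 7: 61 -> hit
pos 8: 88 -> fault, evict 61, frames (23 88)
At position 8, page 61 is evicted.

61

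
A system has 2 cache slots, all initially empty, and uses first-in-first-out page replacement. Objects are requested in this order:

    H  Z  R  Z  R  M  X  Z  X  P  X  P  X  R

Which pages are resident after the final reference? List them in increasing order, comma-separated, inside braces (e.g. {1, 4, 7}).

{R, X}

H: fault, frames (H)
Z: fault, frames (H Z)
R: fault, evict H, frames (Z R)
Z: hit
R: hit
M: fault, evict Z, frames (R M)
X: fault, evict R, frames (M X)
Z: fault, evict M, frames (X Z)
X: hit
P: fault, evict X, frames (Z P)
X: fault, evict Z, frames (P X)
P: hit
X: hit
R: fault, evict P, frames (X R)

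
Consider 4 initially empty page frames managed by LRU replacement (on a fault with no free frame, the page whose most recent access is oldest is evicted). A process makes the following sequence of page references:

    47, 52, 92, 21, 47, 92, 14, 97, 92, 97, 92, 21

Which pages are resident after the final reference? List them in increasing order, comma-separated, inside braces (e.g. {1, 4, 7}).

47: fault, frames [47]
52: fault, frames [47, 52]
92: fault, frames [47, 52, 92]
21: fault, frames [47, 52, 92, 21]
47: hit
92: hit
14: fault, evict 52, frames [21, 47, 92, 14]
97: fault, evict 21, frames [47, 92, 14, 97]
92: hit
97: hit
92: hit
21: fault, evict 47, frames [14, 97, 92, 21]

{14, 21, 92, 97}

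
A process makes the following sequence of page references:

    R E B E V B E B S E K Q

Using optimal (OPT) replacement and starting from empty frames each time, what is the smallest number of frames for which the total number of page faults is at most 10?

2

f=1: 12 faults
f=2: 8 faults
f=3: 7 faults
f=4: 7 faults
f=5: 7 faults
f=6: 7 faults
f=7: 7 faults
Smallest f with faults ≤ 10 is 2.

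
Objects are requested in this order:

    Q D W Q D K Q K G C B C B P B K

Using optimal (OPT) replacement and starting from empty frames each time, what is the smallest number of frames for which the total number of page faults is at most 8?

3

f=1: 16 faults
f=2: 10 faults
f=3: 8 faults
f=4: 8 faults
f=5: 8 faults
f=6: 8 faults
f=7: 8 faults
f=8: 8 faults
Smallest f with faults ≤ 8 is 3.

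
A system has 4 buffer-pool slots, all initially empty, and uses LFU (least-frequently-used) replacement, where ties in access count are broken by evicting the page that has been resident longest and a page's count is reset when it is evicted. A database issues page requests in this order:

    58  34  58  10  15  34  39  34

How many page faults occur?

58: miss, frames {58}
34: miss, frames {58,34}
58: hit
10: miss, frames {58,34,10}
15: miss, frames {58,34,10,15}
34: hit
39: miss, evict 10, frames {58,34,15,39}
34: hit
Page faults: 5.

5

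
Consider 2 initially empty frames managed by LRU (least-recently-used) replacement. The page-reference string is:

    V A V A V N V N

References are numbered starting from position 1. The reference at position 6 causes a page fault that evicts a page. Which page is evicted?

A

pos 1: V -> fault, frames [V]
pos 2: A -> fault, frames [V, A]
pos 3: V -> hit
pos 4: A -> hit
pos 5: V -> hit
pos 6: N -> fault, evict A, frames [V, N]
At position 6, page A is evicted.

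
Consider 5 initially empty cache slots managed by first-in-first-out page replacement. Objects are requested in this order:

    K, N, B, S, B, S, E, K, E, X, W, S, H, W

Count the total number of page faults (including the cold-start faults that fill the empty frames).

K → fault, frames {K}
N → fault, frames {K,N}
B → fault, frames {K,N,B}
S → fault, frames {K,N,B,S}
B → hit
S → hit
E → fault, frames {K,N,B,S,E}
K → hit
E → hit
X → fault, evict K, frames {N,B,S,E,X}
W → fault, evict N, frames {B,S,E,X,W}
S → hit
H → fault, evict B, frames {S,E,X,W,H}
W → hit
Page faults: 8.

8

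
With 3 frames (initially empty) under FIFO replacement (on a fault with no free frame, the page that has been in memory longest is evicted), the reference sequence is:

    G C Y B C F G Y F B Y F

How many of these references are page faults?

G: miss, frames [G]
C: miss, frames [G, C]
Y: miss, frames [G, C, Y]
B: miss, evict G, frames [C, Y, B]
C: hit
F: miss, evict C, frames [Y, B, F]
G: miss, evict Y, frames [B, F, G]
Y: miss, evict B, frames [F, G, Y]
F: hit
B: miss, evict F, frames [G, Y, B]
Y: hit
F: miss, evict G, frames [Y, B, F]
Page faults: 9.

9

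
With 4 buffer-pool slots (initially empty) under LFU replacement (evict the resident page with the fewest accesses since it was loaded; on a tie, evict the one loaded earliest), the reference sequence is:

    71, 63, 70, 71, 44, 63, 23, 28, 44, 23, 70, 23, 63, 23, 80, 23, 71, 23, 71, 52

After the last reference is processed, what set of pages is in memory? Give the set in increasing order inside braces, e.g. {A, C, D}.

71 -> fault, frames {71}
63 -> fault, frames {71,63}
70 -> fault, frames {71,63,70}
71 -> hit
44 -> fault, frames {71,63,70,44}
63 -> hit
23 -> fault, evict 70, frames {71,63,44,23}
28 -> fault, evict 44, frames {71,63,23,28}
44 -> fault, evict 23, frames {71,63,28,44}
23 -> fault, evict 28, frames {71,63,44,23}
70 -> fault, evict 44, frames {71,63,23,70}
23 -> hit
63 -> hit
23 -> hit
80 -> fault, evict 70, frames {71,63,23,80}
23 -> hit
71 -> hit
23 -> hit
71 -> hit
52 -> fault, evict 80, frames {71,63,23,52}

{23, 52, 63, 71}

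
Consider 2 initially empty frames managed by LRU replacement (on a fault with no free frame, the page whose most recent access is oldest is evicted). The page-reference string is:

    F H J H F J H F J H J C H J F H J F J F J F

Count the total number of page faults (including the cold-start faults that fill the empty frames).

16

F → miss, frames [F]
H → miss, frames [F, H]
J → miss, evict F, frames [H, J]
H → hit
F → miss, evict J, frames [H, F]
J → miss, evict H, frames [F, J]
H → miss, evict F, frames [J, H]
F → miss, evict J, frames [H, F]
J → miss, evict H, frames [F, J]
H → miss, evict F, frames [J, H]
J → hit
C → miss, evict H, frames [J, C]
H → miss, evict J, frames [C, H]
J → miss, evict C, frames [H, J]
F → miss, evict H, frames [J, F]
H → miss, evict J, frames [F, H]
J → miss, evict F, frames [H, J]
F → miss, evict H, frames [J, F]
J → hit
F → hit
J → hit
F → hit
Page faults: 16.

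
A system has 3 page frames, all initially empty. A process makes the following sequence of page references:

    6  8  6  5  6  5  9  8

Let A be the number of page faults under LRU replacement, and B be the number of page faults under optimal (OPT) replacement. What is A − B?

1

Under LRU: F F . F . . F F → 5 faults.
Under OPT: F F . F . . F . → 4 faults.
A − B = 5 − 4 = 1.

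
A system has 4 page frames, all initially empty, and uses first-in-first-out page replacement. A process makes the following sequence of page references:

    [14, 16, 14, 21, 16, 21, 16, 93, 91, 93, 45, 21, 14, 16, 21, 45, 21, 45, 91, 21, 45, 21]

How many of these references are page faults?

14 → fault, frames {14}
16 → fault, frames {14,16}
14 → hit
21 → fault, frames {14,16,21}
16 → hit
21 → hit
16 → hit
93 → fault, frames {14,16,21,93}
91 → fault, evict 14, frames {16,21,93,91}
93 → hit
45 → fault, evict 16, frames {21,93,91,45}
21 → hit
14 → fault, evict 21, frames {93,91,45,14}
16 → fault, evict 93, frames {91,45,14,16}
21 → fault, evict 91, frames {45,14,16,21}
45 → hit
21 → hit
45 → hit
91 → fault, evict 45, frames {14,16,21,91}
21 → hit
45 → fault, evict 14, frames {16,21,91,45}
21 → hit
Page faults: 11.

11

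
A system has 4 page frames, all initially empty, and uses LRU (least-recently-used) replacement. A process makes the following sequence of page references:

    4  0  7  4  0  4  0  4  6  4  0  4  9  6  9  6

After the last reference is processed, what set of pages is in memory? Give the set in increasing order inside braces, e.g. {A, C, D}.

{0, 4, 6, 9}

4 → miss, frames (4)
0 → miss, frames (4 0)
7 → miss, frames (4 0 7)
4 → hit
0 → hit
4 → hit
0 → hit
4 → hit
6 → miss, frames (7 0 4 6)
4 → hit
0 → hit
4 → hit
9 → miss, evict 7, frames (6 0 4 9)
6 → hit
9 → hit
6 → hit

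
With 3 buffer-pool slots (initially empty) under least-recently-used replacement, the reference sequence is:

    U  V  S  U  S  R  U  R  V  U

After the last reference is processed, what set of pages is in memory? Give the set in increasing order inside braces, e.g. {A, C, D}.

{R, U, V}

U -> miss, frames (U)
V -> miss, frames (U V)
S -> miss, frames (U V S)
U -> hit
S -> hit
R -> miss, evict V, frames (U S R)
U -> hit
R -> hit
V -> miss, evict S, frames (U R V)
U -> hit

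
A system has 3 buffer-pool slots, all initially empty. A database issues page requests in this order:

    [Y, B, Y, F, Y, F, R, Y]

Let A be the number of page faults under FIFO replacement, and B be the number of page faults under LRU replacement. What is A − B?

Under FIFO: F F . F . . F F → 5 faults.
Under LRU: F F . F . . F . → 4 faults.
A − B = 5 − 4 = 1.

1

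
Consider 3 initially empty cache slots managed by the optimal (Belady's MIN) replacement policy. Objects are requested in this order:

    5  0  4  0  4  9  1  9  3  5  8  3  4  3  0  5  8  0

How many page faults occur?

5 -> miss, frames {5}
0 -> miss, frames {5,0}
4 -> miss, frames {5,0,4}
0 -> hit
4 -> hit
9 -> miss, evict 0, frames {5,4,9}
1 -> miss, evict 4, frames {5,9,1}
9 -> hit
3 -> miss, evict 1, frames {5,9,3}
5 -> hit
8 -> miss, evict 9, frames {5,3,8}
3 -> hit
4 -> miss, evict 8, frames {5,3,4}
3 -> hit
0 -> miss, evict 4, frames {5,3,0}
5 -> hit
8 -> miss, evict 3, frames {5,0,8}
0 -> hit
Page faults: 10.

10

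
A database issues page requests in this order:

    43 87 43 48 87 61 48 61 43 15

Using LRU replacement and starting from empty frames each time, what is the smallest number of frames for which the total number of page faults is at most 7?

f=1: 10 faults
f=2: 8 faults
f=3: 6 faults
f=4: 5 faults
f=5: 5 faults
Smallest f with faults ≤ 7 is 3.

3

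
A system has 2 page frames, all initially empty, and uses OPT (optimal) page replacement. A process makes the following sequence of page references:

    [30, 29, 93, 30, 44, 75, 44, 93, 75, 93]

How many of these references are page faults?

30 → miss, frames (30)
29 → miss, frames (30 29)
93 → miss, evict 29, frames (30 93)
30 → hit
44 → miss, evict 30, frames (93 44)
75 → miss, evict 93, frames (44 75)
44 → hit
93 → miss, evict 44, frames (75 93)
75 → hit
93 → hit
Page faults: 6.

6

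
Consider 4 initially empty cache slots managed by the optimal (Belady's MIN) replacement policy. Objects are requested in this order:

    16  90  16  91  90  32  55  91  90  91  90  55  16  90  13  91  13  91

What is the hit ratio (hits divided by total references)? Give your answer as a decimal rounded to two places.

16 → miss, frames (16)
90 → miss, frames (16 90)
16 → hit
91 → miss, frames (16 90 91)
90 → hit
32 → miss, frames (16 90 91 32)
55 → miss, evict 32, frames (16 90 91 55)
91 → hit
90 → hit
91 → hit
90 → hit
55 → hit
16 → hit
90 → hit
13 → miss, evict 55, frames (16 90 91 13)
91 → hit
13 → hit
91 → hit
Hits: 12 of 18 references → 12/18 = 0.6667.

0.67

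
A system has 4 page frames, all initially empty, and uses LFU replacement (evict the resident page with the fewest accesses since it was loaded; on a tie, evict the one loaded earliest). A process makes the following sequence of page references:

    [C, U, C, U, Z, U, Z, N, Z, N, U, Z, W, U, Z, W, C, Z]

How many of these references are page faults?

6

C → fault, frames {C}
U → fault, frames {C,U}
C → hit
U → hit
Z → fault, frames {C,U,Z}
U → hit
Z → hit
N → fault, frames {C,U,Z,N}
Z → hit
N → hit
U → hit
Z → hit
W → fault, evict C, frames {U,Z,N,W}
U → hit
Z → hit
W → hit
C → fault, evict N, frames {U,Z,W,C}
Z → hit
Page faults: 6.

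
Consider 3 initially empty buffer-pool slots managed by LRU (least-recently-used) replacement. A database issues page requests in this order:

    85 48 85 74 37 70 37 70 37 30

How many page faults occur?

85 → fault, frames {85}
48 → fault, frames {85,48}
85 → hit
74 → fault, frames {48,85,74}
37 → fault, evict 48, frames {85,74,37}
70 → fault, evict 85, frames {74,37,70}
37 → hit
70 → hit
37 → hit
30 → fault, evict 74, frames {70,37,30}
Page faults: 6.

6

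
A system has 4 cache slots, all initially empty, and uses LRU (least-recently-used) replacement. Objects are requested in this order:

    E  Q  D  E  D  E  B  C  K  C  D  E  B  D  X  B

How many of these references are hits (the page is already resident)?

E -> fault, frames {E}
Q -> fault, frames {E,Q}
D -> fault, frames {E,Q,D}
E -> hit
D -> hit
E -> hit
B -> fault, frames {Q,D,E,B}
C -> fault, evict Q, frames {D,E,B,C}
K -> fault, evict D, frames {E,B,C,K}
C -> hit
D -> fault, evict E, frames {B,K,C,D}
E -> fault, evict B, frames {K,C,D,E}
B -> fault, evict K, frames {C,D,E,B}
D -> hit
X -> fault, evict C, frames {E,B,D,X}
B -> hit
Hits: 6.

6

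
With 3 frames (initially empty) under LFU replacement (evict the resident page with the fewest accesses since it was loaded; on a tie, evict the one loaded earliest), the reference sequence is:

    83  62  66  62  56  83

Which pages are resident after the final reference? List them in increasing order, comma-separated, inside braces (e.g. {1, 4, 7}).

{56, 62, 83}

83 -> miss, frames [83]
62 -> miss, frames [83, 62]
66 -> miss, frames [83, 62, 66]
62 -> hit
56 -> miss, evict 83, frames [62, 66, 56]
83 -> miss, evict 66, frames [62, 56, 83]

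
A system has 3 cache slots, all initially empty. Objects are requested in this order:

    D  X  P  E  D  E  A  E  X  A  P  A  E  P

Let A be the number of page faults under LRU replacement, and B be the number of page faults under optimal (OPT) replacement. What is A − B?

3

Under LRU: F F F F F . F . F . F . F . → 9 faults.
Under OPT: F F F F . . F . . . F . . . → 6 faults.
A − B = 9 − 6 = 3.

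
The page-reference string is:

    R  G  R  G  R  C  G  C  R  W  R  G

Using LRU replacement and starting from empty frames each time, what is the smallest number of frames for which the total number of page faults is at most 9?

2

f=1: 12 faults
f=2: 7 faults
f=3: 5 faults
f=4: 4 faults
Smallest f with faults ≤ 9 is 2.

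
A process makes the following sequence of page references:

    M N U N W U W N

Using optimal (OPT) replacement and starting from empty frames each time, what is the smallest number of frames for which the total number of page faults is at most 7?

f=1: 8 faults
f=2: 5 faults
f=3: 4 faults
f=4: 4 faults
Smallest f with faults ≤ 7 is 2.

2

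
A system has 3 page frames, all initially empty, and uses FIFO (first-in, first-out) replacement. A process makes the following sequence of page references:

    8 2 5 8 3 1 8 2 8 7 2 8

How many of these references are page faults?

8

8: miss, frames [8]
2: miss, frames [8, 2]
5: miss, frames [8, 2, 5]
8: hit
3: miss, evict 8, frames [2, 5, 3]
1: miss, evict 2, frames [5, 3, 1]
8: miss, evict 5, frames [3, 1, 8]
2: miss, evict 3, frames [1, 8, 2]
8: hit
7: miss, evict 1, frames [8, 2, 7]
2: hit
8: hit
Page faults: 8.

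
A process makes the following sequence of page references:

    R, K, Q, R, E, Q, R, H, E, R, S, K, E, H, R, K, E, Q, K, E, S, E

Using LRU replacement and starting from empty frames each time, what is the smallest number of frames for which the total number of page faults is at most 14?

f=1: 22 faults
f=2: 21 faults
f=3: 15 faults
f=4: 11 faults
f=5: 9 faults
f=6: 6 faults
Smallest f with faults ≤ 14 is 4.

4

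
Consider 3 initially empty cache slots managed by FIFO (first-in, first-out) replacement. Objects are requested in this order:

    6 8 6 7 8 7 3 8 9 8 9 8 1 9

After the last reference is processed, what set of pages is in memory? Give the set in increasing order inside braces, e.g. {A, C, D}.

6 -> miss, frames {6}
8 -> miss, frames {6,8}
6 -> hit
7 -> miss, frames {6,8,7}
8 -> hit
7 -> hit
3 -> miss, evict 6, frames {8,7,3}
8 -> hit
9 -> miss, evict 8, frames {7,3,9}
8 -> miss, evict 7, frames {3,9,8}
9 -> hit
8 -> hit
1 -> miss, evict 3, frames {9,8,1}
9 -> hit

{1, 8, 9}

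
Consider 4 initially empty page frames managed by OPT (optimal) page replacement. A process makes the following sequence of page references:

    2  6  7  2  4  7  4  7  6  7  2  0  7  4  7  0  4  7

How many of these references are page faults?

2 -> miss, frames [2]
6 -> miss, frames [2, 6]
7 -> miss, frames [2, 6, 7]
2 -> hit
4 -> miss, frames [2, 6, 7, 4]
7 -> hit
4 -> hit
7 -> hit
6 -> hit
7 -> hit
2 -> hit
0 -> miss, evict 6, frames [2, 7, 4, 0]
7 -> hit
4 -> hit
7 -> hit
0 -> hit
4 -> hit
7 -> hit
Page faults: 5.

5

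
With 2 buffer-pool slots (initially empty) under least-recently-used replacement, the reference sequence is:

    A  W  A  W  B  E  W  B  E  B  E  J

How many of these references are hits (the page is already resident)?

4

A: fault, frames [A]
W: fault, frames [A, W]
A: hit
W: hit
B: fault, evict A, frames [W, B]
E: fault, evict W, frames [B, E]
W: fault, evict B, frames [E, W]
B: fault, evict E, frames [W, B]
E: fault, evict W, frames [B, E]
B: hit
E: hit
J: fault, evict B, frames [E, J]
Hits: 4.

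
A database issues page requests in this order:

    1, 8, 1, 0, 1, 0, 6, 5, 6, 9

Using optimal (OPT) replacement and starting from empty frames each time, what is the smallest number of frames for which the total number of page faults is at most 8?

f=1: 10 faults
f=2: 6 faults
f=3: 6 faults
f=4: 6 faults
f=5: 6 faults
f=6: 6 faults
Smallest f with faults ≤ 8 is 2.

2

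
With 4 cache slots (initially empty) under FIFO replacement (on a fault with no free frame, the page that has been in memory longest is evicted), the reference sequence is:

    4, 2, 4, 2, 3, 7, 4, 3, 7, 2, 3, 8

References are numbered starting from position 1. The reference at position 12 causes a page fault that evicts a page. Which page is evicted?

pos 1: 4: miss, frames {4}
pos 2: 2: miss, frames {4,2}
pos 3: 4: hit
pos 4: 2: hit
pos 5: 3: miss, frames {4,2,3}
pos 6: 7: miss, frames {4,2,3,7}
pos 7: 4: hit
pos 8: 3: hit
pos 9: 7: hit
pos 10: 2: hit
pos 11: 3: hit
pos 12: 8: miss, evict 4, frames {2,3,7,8}
At position 12, page 4 is evicted.

4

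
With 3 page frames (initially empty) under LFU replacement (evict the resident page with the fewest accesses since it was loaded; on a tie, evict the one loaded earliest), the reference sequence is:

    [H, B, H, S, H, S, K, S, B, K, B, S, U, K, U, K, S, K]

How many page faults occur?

11

H → miss, frames [H]
B → miss, frames [H, B]
H → hit
S → miss, frames [H, B, S]
H → hit
S → hit
K → miss, evict B, frames [H, S, K]
S → hit
B → miss, evict K, frames [H, S, B]
K → miss, evict B, frames [H, S, K]
B → miss, evict K, frames [H, S, B]
S → hit
U → miss, evict B, frames [H, S, U]
K → miss, evict U, frames [H, S, K]
U → miss, evict K, frames [H, S, U]
K → miss, evict U, frames [H, S, K]
S → hit
K → hit
Page faults: 11.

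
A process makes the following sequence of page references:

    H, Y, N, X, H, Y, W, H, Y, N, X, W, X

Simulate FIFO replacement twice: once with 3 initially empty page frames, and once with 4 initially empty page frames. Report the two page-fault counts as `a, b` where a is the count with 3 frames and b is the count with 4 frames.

3 frames: F F F F F F F . . F F . . → 9 faults.
4 frames: F F F F . . F F F F F F . → 10 faults.
10 > 9: adding a frame increased faults — Belady's anomaly.

9, 10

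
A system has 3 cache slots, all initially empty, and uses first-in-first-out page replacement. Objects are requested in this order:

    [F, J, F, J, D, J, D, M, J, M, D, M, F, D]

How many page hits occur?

9

F: fault, frames {F}
J: fault, frames {F,J}
F: hit
J: hit
D: fault, frames {F,J,D}
J: hit
D: hit
M: fault, evict F, frames {J,D,M}
J: hit
M: hit
D: hit
M: hit
F: fault, evict J, frames {D,M,F}
D: hit
Hits: 9.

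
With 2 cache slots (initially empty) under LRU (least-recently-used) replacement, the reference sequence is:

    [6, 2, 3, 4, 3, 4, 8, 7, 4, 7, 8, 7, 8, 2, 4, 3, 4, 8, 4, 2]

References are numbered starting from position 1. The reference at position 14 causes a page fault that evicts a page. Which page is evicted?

7

pos 1: 6: fault, frames {6}
pos 2: 2: fault, frames {6,2}
pos 3: 3: fault, evict 6, frames {2,3}
pos 4: 4: fault, evict 2, frames {3,4}
pos 5: 3: hit
pos 6: 4: hit
pos 7: 8: fault, evict 3, frames {4,8}
pos 8: 7: fault, evict 4, frames {8,7}
pos 9: 4: fault, evict 8, frames {7,4}
pos 10: 7: hit
pos 11: 8: fault, evict 4, frames {7,8}
pos 12: 7: hit
pos 13: 8: hit
pos 14: 2: fault, evict 7, frames {8,2}
At position 14, page 7 is evicted.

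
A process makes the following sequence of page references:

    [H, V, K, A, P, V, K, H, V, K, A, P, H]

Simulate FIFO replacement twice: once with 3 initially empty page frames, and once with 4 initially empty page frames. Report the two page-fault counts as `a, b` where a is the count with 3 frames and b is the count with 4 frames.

10, 11

3 frames: F F F F F F F F . . F F . → 10 faults.
4 frames: F F F F F . . F F F F F F → 11 faults.
11 > 10: adding a frame increased faults — Belady's anomaly.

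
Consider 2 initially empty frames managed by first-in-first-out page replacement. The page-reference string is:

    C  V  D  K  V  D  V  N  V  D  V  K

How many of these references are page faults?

10

C → miss, frames (C)
V → miss, frames (C V)
D → miss, evict C, frames (V D)
K → miss, evict V, frames (D K)
V → miss, evict D, frames (K V)
D → miss, evict K, frames (V D)
V → hit
N → miss, evict V, frames (D N)
V → miss, evict D, frames (N V)
D → miss, evict N, frames (V D)
V → hit
K → miss, evict V, frames (D K)
Page faults: 10.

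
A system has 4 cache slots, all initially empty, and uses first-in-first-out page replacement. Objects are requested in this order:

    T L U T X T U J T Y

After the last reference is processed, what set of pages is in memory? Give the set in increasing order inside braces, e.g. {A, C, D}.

T: miss, frames (T)
L: miss, frames (T L)
U: miss, frames (T L U)
T: hit
X: miss, frames (T L U X)
T: hit
U: hit
J: miss, evict T, frames (L U X J)
T: miss, evict L, frames (U X J T)
Y: miss, evict U, frames (X J T Y)

{J, T, X, Y}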